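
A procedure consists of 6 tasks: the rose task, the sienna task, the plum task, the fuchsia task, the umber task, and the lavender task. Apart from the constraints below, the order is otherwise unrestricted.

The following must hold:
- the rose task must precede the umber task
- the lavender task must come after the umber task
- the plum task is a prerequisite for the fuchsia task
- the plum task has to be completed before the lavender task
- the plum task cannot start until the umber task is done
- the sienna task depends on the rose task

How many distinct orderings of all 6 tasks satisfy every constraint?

10

Only the rose task has no prerequisites, so it must go first.
Systematically extending each partial ordering one task at a time and counting, there are 10 complete orderings.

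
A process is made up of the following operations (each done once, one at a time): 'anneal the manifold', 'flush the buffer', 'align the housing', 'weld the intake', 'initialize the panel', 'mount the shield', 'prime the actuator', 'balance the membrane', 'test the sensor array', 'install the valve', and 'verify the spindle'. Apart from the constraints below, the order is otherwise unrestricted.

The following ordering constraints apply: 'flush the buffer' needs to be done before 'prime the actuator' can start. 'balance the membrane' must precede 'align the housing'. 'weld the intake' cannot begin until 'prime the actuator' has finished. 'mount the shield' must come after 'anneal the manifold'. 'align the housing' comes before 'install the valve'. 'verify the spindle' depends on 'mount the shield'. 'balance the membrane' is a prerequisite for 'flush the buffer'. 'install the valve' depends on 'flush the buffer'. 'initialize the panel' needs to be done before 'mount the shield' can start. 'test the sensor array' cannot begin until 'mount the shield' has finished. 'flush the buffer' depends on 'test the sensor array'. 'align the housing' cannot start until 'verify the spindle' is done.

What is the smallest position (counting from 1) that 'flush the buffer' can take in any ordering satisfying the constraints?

6

Every operation that must precede 'flush the buffer' has to come before it. Tracing all chains that end at 'flush the buffer', those operations are: 'anneal the manifold', 'initialize the panel', 'mount the shield', 'balance the membrane', 'test the sensor array' — 5 in total.
So at minimum 5 operations come before 'flush the buffer', putting 'flush the buffer' no earlier than position 6. That position is achievable by scheduling exactly those predecessors first.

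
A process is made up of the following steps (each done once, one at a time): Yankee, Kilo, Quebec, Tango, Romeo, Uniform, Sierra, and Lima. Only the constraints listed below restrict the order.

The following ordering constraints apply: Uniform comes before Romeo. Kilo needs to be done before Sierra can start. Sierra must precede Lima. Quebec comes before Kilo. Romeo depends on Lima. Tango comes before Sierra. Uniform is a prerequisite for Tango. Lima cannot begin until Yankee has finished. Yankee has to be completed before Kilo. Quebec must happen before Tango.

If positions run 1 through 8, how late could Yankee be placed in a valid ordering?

The steps that are forced after Yankee, directly or by a chain of constraints, are Kilo, Romeo, Sierra, Lima. That's 4 steps.
So at least 4 steps follow Yankee, putting Yankee no later than position 4. That position is achievable by scheduling everything else first.

4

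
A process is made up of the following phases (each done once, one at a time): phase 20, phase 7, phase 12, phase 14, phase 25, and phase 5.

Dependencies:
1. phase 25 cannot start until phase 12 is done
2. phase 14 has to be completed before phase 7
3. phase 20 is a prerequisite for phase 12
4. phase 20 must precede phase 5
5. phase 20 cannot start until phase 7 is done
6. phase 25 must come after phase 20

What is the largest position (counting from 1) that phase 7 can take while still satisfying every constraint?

Following every chain forward from phase 7, the phases that must come later are phase 20, phase 12, phase 25, phase 5 — 4 of them.
So at least 4 phases follow phase 7, putting phase 7 no later than position 2. That position is achievable by scheduling everything else first.

2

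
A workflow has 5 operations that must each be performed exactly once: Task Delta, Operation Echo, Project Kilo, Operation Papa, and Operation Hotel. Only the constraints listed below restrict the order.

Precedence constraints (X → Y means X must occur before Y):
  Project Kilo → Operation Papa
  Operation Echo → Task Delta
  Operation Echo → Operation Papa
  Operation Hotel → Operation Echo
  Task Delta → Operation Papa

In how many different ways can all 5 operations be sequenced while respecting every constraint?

4

2 operations have no prerequisites (Project Kilo, Operation Hotel), so any of them could come first.
Enumerating by repeatedly choosing an available operation (one whose prerequisites are all placed) gives 4 distinct complete orderings.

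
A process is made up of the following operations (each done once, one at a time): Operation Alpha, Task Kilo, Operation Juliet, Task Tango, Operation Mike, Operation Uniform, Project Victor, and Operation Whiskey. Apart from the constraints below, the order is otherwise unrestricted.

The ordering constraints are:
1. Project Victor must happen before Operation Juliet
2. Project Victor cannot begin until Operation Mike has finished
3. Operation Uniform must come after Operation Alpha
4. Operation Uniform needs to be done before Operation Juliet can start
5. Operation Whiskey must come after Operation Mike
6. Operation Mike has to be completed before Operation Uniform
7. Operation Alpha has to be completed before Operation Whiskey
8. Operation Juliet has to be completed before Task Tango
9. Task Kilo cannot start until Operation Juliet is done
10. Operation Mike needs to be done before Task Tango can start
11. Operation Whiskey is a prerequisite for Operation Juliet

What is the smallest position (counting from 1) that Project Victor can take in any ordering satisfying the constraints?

The only operation forced before Project Victor (directly or transitively) is Operation Mike.
With 1 mandatory predecessor, the earliest Project Victor can sit is position 1+1 = 2, and placing just that one first achieves it.

2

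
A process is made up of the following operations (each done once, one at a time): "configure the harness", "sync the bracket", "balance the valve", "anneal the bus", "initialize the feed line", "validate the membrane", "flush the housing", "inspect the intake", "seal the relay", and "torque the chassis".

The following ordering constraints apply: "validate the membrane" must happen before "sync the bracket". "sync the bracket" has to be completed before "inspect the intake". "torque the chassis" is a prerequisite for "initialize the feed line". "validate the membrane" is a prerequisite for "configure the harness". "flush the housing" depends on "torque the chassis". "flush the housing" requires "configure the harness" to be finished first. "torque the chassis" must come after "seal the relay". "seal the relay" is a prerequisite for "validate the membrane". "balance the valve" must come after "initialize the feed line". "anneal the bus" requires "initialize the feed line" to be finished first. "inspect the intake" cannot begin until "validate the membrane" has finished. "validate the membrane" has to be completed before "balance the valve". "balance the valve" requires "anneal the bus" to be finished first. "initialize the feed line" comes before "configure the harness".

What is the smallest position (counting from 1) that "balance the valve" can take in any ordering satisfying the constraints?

6

Working backwards through the constraints from "balance the valve", its full set of required predecessors is "anneal the bus", "initialize the feed line", "validate the membrane", "seal the relay", "torque the chassis" — 5 of them.
So at minimum 5 operations come before "balance the valve", putting "balance the valve" no earlier than position 6. That position is achievable by scheduling exactly those predecessors first.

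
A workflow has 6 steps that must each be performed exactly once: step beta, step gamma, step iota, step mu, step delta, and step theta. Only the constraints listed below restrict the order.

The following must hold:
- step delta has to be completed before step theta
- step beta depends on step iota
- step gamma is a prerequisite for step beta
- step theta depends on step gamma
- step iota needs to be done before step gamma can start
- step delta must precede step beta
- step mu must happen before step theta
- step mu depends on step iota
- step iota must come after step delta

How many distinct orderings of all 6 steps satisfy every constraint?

Only step delta has no prerequisites, so it must go first.
Counting all ways to extend the partial order to a total order gives 5.

5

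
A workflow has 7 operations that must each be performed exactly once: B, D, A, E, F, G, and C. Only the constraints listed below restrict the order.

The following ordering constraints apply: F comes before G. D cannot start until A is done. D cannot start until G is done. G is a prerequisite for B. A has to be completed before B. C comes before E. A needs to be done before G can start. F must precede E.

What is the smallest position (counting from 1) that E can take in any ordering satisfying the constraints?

3

The operations that are forced before E, directly or transitively, are F, C. That's 2 operations.
So at minimum 2 operations come before E, putting E no earlier than position 3. That position is achievable by scheduling exactly those predecessors first.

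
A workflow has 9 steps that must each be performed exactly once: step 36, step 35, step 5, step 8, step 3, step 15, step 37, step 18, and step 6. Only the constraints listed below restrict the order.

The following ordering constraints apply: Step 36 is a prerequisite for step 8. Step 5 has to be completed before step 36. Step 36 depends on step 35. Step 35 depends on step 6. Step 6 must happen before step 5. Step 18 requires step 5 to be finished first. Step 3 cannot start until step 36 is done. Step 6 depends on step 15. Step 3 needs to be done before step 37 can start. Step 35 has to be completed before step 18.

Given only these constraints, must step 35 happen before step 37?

Yes

Following the dependencies: step 35 → step 36 → step 3 → step 37.
Hence step 35 necessarily comes before step 37.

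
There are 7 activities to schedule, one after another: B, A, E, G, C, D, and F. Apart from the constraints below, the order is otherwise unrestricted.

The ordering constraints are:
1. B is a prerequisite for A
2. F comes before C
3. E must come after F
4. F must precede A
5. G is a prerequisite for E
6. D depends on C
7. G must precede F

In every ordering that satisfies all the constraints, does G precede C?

Yes

Tracing the constraints gives a chain: G → F → C.
So G must precede C in any valid ordering.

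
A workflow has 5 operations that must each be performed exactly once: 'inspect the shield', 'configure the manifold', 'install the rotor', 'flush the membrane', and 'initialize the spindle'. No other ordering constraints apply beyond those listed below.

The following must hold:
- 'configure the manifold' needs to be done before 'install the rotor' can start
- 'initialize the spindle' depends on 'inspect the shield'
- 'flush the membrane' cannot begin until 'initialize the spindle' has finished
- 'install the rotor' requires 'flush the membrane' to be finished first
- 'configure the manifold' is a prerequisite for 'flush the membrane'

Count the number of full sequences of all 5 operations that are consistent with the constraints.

2 operations have no prerequisites ('inspect the shield', 'configure the manifold'), so any of them could come first.
Enumerating by repeatedly choosing an available operation (one whose prerequisites are all placed) gives 3 distinct complete orderings.

3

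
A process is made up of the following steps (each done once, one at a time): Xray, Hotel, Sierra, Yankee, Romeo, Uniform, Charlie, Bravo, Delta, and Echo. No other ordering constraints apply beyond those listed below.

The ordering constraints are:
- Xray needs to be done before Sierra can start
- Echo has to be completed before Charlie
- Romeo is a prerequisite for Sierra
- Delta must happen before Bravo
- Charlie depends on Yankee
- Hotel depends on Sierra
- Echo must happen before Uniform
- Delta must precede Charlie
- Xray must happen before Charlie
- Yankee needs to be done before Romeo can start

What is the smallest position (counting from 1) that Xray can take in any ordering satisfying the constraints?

Xray has no prerequisites at all, so it can go in position 1.

1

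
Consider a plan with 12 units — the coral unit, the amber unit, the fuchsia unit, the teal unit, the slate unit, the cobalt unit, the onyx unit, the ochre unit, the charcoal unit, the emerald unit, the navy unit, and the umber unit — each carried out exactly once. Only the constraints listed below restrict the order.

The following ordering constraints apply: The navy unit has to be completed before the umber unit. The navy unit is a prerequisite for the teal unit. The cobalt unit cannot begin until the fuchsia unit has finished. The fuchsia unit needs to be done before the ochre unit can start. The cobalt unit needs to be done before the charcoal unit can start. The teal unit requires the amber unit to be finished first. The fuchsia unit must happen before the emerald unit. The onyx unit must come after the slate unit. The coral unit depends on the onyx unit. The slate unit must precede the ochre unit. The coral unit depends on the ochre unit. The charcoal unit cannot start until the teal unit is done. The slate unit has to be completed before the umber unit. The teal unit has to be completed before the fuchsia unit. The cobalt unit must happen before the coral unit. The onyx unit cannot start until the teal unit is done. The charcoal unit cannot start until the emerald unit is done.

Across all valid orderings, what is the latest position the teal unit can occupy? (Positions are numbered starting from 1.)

Every unit that must follow the teal unit has to come after it. Tracing all chains starting from the teal unit, those units are: the coral unit, the fuchsia unit, the cobalt unit, the onyx unit, the ochre unit, the charcoal unit, the emerald unit — 7 in total.
With 7 mandatory successors out of 12 units total, the latest slot for the teal unit is 12−7 = 5, and it's reachable by doing all non-successors before the teal unit.

5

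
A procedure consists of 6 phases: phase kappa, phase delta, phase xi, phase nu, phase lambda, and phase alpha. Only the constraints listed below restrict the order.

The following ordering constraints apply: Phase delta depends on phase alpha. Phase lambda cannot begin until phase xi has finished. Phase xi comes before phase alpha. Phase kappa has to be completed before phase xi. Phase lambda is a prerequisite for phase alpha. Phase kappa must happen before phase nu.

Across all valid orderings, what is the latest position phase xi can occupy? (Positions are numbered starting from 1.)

3

Every phase that must follow phase xi has to come after it. Tracing all chains starting from phase xi, those phases are: phase delta, phase lambda, phase alpha — 3 in total.
So at least 3 phases follow phase xi, putting phase xi no later than position 3. That position is achievable by scheduling everything else first.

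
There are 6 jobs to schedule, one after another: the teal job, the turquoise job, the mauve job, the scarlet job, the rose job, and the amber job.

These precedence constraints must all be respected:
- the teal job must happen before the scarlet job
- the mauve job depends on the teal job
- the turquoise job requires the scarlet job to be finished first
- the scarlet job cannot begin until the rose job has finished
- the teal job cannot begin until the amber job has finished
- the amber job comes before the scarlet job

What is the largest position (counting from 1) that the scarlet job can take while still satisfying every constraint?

5

Following the constraints forward from the scarlet job, its only required successor is the turquoise job.
With 1 mandatory successor out of 6 jobs total, the latest slot for the scarlet job is 6−1 = 5, and it's reachable by doing all non-successors before the scarlet job.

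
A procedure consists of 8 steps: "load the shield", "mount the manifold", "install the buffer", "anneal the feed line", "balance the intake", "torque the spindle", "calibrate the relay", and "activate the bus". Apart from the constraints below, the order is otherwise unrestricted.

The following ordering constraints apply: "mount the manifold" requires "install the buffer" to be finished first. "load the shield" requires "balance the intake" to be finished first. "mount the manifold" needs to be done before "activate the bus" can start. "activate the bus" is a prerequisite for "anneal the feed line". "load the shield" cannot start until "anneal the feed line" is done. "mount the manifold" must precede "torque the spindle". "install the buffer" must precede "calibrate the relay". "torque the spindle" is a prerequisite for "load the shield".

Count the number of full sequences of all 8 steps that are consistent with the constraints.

123

2 steps have no prerequisites ("install the buffer", "balance the intake"), so any of them could come first.
Enumerating by repeatedly choosing an available step (one whose prerequisites are all placed) gives 123 distinct complete orderings.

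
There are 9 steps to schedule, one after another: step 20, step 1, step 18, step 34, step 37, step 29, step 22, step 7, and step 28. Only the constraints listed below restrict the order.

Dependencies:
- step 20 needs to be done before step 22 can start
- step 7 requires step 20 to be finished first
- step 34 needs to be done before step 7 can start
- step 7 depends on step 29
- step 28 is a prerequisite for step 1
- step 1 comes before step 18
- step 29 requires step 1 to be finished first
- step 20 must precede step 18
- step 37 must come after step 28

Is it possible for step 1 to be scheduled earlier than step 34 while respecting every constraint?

Yes

No chain of constraints runs from step 34 to step 1, so step 34 is not required to come first.
That means at least one valid schedule has step 1 before step 34.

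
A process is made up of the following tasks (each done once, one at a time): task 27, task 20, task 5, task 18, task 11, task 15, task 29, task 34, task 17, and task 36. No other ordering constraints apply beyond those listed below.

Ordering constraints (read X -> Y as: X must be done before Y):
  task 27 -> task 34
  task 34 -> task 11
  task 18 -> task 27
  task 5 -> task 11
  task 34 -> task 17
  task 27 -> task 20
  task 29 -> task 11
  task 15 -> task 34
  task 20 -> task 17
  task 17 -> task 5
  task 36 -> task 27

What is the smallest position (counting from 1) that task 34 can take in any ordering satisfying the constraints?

5

Every task that must precede task 34 has to come before it. Tracing all chains that end at task 34, those tasks are: task 27, task 18, task 15, task 36 — 4 in total.
So at minimum 4 tasks come before task 34, putting task 34 no earlier than position 5. That position is achievable by scheduling exactly those predecessors first.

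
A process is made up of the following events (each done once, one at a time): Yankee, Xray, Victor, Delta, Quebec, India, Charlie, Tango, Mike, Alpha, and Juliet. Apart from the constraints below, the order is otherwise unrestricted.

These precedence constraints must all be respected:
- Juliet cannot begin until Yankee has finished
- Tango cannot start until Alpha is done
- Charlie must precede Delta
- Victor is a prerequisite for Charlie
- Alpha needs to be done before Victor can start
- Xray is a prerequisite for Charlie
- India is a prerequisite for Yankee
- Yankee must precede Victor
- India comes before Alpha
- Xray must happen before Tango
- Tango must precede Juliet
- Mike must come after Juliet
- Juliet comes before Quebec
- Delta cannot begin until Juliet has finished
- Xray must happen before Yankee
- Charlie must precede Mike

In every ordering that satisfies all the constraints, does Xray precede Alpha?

No

Xray and Alpha are not related by any chain of constraints.
There exist valid orderings with Alpha before Xray, so Xray is not required to come first.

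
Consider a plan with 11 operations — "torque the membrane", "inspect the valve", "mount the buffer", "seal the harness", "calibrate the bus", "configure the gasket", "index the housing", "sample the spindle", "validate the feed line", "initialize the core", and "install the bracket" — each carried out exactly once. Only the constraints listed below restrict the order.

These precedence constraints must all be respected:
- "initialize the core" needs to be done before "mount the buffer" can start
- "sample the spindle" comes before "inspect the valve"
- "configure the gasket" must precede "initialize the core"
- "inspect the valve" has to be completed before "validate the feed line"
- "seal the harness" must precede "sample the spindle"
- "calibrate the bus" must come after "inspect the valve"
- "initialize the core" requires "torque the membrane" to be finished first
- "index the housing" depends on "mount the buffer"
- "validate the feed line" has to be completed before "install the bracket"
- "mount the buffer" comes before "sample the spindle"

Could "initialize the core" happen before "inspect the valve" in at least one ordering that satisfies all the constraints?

Every valid ordering already has "initialize the core" before "inspect the valve" (the constraints require it), so in particular at least one does.

Yes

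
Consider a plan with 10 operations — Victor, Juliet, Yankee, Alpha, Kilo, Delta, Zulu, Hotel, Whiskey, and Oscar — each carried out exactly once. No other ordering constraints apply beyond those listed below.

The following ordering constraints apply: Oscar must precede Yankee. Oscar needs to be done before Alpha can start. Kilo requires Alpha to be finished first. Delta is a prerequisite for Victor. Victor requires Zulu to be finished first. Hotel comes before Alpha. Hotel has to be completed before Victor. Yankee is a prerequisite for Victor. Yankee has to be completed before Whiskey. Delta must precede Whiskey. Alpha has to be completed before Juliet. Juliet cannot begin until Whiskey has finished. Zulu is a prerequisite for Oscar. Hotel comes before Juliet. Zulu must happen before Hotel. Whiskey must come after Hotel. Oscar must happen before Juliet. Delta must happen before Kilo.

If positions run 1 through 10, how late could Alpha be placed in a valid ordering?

8

The operations that are forced after Alpha, directly or by a chain of constraints, are Juliet, Kilo. That's 2 operations.
With 2 mandatory successors out of 10 operations total, the latest slot for Alpha is 10−2 = 8, and it's reachable by doing all non-successors before Alpha.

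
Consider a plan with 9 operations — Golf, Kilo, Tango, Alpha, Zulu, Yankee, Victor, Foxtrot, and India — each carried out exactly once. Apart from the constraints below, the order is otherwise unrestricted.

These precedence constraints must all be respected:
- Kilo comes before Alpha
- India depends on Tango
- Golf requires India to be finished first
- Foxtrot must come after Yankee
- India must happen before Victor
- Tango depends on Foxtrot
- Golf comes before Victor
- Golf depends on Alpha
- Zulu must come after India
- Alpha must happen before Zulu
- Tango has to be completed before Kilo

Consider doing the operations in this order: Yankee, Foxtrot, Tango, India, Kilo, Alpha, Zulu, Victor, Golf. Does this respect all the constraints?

No

In the proposed order, Victor appears before Golf.
That contradicts the constraint that Golf must precede Victor.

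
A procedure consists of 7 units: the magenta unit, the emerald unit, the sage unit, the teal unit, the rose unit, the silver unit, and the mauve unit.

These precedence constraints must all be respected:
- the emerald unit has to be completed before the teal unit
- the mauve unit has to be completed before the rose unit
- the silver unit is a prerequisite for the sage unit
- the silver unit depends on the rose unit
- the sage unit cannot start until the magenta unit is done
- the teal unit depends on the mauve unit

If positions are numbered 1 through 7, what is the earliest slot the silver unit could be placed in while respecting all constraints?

3

Working backwards through the constraints from the silver unit, its full set of required predecessors is the rose unit, the mauve unit — 2 of them.
So at minimum 2 units come before the silver unit, putting the silver unit no earlier than position 3. That position is achievable by scheduling exactly those predecessors first.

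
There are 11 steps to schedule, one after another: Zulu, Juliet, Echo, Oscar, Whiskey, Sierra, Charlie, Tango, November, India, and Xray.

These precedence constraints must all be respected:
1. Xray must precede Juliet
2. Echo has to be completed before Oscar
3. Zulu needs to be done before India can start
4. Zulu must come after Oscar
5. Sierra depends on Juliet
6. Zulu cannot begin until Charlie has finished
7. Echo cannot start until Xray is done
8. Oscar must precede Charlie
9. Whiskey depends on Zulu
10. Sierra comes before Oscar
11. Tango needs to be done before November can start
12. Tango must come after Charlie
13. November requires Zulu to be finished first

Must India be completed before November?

No

Nothing in the constraints links India and November; they are unordered relative to each other.
There exist valid orderings with November before India, so India is not required to come first.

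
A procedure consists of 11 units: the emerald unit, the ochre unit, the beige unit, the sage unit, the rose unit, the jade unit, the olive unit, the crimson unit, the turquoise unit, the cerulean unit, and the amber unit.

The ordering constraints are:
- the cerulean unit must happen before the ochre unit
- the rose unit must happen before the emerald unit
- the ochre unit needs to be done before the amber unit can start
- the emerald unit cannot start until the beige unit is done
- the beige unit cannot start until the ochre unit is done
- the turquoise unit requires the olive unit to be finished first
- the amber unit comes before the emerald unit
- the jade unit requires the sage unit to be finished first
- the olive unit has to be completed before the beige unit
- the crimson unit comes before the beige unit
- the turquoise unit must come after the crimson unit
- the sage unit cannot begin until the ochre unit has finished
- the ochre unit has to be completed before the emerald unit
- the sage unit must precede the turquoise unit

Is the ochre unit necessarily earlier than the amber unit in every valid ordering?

Tracing the constraints gives a chain: the ochre unit → the amber unit.
That forces the ochre unit before the amber unit in every valid schedule.

Yes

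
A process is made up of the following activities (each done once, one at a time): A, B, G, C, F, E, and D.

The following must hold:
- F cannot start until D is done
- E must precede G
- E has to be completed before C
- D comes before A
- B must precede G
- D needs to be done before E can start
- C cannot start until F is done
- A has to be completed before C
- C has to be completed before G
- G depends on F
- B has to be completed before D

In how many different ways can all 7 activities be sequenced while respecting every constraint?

6

B is the only activity with nothing required before it, so every ordering starts there.
Enumerating by repeatedly choosing an available activity (one whose prerequisites are all placed) gives 6 distinct complete orderings.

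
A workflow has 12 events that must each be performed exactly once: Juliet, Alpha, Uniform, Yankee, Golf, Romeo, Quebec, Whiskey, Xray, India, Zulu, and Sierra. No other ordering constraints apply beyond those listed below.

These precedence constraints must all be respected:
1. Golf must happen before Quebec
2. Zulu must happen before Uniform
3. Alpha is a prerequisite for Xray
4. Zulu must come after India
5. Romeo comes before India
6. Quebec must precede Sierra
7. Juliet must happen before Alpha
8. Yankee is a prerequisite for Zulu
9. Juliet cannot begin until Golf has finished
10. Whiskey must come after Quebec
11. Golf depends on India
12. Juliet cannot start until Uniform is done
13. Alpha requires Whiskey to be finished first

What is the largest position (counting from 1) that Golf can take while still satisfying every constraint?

6

The events that are forced after Golf, directly or by a chain of constraints, are Juliet, Alpha, Quebec, Whiskey, Xray, Sierra. That's 6 events.
With 6 mandatory successors out of 12 events total, the latest slot for Golf is 12−6 = 6, and it's reachable by doing all non-successors before Golf.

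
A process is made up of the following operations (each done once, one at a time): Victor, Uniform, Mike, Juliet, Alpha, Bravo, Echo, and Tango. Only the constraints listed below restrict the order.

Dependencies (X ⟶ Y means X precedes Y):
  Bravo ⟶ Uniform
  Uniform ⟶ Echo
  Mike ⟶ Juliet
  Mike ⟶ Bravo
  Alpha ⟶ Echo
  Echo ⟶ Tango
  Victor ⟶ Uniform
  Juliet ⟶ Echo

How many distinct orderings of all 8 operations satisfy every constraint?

66

The operations with no prerequisites are Victor, Mike, Alpha; any of them can be placed first.
Systematically extending each partial ordering one operation at a time and counting, there are 66 complete orderings.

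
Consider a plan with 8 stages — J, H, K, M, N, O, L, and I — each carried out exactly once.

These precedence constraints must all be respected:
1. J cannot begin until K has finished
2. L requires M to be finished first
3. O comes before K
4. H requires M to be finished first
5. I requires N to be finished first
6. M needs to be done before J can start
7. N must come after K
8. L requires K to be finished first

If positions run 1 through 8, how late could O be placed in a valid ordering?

Following every chain forward from O, the stages that must come later are J, K, N, L, I — 5 of them.
With 5 mandatory successors out of 8 stages total, the latest slot for O is 8−5 = 3, and it's reachable by doing all non-successors before O.

3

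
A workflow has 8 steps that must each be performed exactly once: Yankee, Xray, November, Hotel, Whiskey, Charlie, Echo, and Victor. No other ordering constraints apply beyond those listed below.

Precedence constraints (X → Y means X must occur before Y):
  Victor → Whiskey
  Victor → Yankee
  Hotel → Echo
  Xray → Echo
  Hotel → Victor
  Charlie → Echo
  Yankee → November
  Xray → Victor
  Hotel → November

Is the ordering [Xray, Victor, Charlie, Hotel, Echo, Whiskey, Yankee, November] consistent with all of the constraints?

Here Hotel comes after Victor.
But one of the constraints requires Hotel before Victor, so this ordering violates it.

No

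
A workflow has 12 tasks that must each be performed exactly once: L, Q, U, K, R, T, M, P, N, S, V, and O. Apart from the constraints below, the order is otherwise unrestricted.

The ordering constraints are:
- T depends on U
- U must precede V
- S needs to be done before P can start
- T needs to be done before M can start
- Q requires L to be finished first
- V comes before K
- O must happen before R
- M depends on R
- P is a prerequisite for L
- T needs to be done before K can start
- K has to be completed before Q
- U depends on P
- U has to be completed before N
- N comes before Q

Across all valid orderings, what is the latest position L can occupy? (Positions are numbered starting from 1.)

The only task forced after L (directly or by a chain) is Q.
So at least 1 task follows L, putting L no later than position 11. That position is achievable by scheduling everything else first.

11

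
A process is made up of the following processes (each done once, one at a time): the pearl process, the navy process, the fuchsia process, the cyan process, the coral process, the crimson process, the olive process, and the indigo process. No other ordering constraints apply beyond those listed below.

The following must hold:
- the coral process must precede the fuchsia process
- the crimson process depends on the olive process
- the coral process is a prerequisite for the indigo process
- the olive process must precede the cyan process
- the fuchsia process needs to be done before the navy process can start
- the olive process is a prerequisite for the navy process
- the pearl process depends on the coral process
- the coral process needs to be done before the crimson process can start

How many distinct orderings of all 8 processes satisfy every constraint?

1176

The processes with no prerequisites are the coral process, the olive process; any of them can be placed first.
Counting all ways to extend the partial order to a total order gives 1176.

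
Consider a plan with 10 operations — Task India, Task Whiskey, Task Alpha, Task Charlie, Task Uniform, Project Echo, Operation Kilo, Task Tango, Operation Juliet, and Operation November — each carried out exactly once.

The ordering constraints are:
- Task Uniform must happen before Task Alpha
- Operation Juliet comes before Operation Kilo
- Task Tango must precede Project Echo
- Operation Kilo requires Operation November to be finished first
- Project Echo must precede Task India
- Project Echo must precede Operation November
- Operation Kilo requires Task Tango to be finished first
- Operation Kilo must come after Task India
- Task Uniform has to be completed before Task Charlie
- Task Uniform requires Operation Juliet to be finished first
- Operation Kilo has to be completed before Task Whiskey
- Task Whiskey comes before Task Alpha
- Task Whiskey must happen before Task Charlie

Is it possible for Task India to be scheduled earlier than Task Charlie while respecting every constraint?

Yes

Every valid ordering already has Task India before Task Charlie (the constraints require it), so in particular at least one does.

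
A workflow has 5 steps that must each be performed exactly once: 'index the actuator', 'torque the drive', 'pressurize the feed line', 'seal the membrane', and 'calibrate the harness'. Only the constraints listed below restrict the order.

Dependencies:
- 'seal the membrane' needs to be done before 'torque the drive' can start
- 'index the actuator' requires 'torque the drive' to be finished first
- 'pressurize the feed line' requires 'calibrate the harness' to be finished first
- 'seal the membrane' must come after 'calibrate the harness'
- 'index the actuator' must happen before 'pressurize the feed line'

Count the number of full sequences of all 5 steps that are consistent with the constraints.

1

'calibrate the harness' is the only step with nothing required before it, so every ordering starts there.
Continuing from there, at each step only one step has all its prerequisites placed, so the ordering is fully determined — there is exactly 1.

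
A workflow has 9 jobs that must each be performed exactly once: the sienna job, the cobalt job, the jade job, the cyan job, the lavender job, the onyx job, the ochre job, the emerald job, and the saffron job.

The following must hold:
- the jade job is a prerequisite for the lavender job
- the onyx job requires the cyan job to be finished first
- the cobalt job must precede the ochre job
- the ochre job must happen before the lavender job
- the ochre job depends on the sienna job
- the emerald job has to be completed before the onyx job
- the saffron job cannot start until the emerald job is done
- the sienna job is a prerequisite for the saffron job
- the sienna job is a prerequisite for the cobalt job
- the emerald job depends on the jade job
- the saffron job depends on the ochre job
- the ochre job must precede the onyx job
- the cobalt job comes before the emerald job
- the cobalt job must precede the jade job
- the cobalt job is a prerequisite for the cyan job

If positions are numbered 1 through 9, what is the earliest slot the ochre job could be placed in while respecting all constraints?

3

The jobs that are forced before the ochre job, directly or transitively, are the sienna job, the cobalt job. That's 2 jobs.
With 2 mandatory predecessors, the earliest the ochre job can sit is position 2+1 = 3, and placing just those 2 first achieves it.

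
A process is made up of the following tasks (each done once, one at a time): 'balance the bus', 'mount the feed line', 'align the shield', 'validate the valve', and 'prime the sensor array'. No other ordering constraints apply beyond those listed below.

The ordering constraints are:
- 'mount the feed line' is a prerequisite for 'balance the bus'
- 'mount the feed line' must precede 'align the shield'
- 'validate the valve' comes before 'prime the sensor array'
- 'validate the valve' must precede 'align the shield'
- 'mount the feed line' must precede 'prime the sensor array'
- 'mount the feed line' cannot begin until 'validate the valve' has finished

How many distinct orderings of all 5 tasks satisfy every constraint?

Only 'validate the valve' has no prerequisites, so it must go first.
Systematically extending each partial ordering one task at a time and counting, there are 6 complete orderings.

6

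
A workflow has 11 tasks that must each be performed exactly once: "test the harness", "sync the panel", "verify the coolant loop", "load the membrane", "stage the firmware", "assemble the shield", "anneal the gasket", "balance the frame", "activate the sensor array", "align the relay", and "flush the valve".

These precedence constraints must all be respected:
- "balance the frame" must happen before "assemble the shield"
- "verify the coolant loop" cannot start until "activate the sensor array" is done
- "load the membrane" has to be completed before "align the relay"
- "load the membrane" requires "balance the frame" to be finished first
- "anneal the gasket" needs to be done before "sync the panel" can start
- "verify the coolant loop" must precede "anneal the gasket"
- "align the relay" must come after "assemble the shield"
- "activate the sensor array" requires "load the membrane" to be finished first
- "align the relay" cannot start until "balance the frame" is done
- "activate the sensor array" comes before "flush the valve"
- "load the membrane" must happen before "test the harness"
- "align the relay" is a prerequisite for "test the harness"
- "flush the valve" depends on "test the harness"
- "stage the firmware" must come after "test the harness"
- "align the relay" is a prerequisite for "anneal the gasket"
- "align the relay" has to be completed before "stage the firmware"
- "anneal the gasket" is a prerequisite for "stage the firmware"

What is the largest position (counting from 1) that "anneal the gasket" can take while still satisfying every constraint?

Every task that must follow "anneal the gasket" has to come after it. Tracing all chains starting from "anneal the gasket", those tasks are: "sync the panel", "stage the firmware" — 2 in total.
So at least 2 tasks follow "anneal the gasket", putting "anneal the gasket" no later than position 9. That position is achievable by scheduling everything else first.

9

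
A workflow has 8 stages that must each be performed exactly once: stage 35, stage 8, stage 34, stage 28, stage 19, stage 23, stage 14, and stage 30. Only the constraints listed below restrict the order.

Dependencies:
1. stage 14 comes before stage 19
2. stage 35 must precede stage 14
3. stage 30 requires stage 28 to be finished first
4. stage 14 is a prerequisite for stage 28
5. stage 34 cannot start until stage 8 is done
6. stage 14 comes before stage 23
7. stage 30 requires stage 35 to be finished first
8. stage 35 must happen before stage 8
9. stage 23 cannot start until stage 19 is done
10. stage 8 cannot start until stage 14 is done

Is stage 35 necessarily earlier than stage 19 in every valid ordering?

There is a constraint chain stage 35 → stage 14 → stage 19.
So stage 35 must precede stage 19 in any valid ordering.

Yes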